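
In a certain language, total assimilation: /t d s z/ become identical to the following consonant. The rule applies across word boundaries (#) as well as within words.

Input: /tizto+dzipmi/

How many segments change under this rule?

/z/ before /t/ → [t] (total assimilation)
/d/ before /z/ → [z] (total assimilation)
2 segments change.

2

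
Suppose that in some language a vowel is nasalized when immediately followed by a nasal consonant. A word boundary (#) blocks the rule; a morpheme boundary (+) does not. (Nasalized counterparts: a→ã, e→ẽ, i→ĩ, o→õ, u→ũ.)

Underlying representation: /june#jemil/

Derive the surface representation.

/u/ before nasal /n/ → [ũ]
/e/ before nasal /m/ → [ẽ]

[jũne#jẽmil]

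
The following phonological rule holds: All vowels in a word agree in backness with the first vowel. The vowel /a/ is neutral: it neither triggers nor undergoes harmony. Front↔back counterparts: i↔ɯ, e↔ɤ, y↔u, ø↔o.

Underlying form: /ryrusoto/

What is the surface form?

[ryrysøtø]

/u/ harmonizes with /y/ ([-back]) → [y]
/o/ harmonizes with /y/ ([-back]) → [ø]
/o/ harmonizes with /y/ ([-back]) → [ø]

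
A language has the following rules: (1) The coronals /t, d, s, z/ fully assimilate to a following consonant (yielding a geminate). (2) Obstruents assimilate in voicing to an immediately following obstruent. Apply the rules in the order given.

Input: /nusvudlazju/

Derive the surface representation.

[nuvvullajju]

Rule 1: /s/ before /v/ → [v] (total assimilation)
Rule 1: /d/ before /l/ → [l] (total assimilation)
Rule 1: /z/ before /j/ → [j] (total assimilation)
After rule 1: nuvvullajju
Rule 2: no segment meets the rule's conditions; no change.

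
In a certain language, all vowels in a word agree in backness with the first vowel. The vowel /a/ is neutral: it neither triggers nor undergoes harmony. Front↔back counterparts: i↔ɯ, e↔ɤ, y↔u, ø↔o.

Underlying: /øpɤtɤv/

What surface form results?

/ɤ/ harmonizes with /ø/ ([-back]) → [e]
/ɤ/ harmonizes with /ø/ ([-back]) → [e]

[øpetev]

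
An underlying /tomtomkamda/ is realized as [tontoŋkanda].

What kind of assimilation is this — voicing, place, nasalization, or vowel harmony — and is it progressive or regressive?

/m/→[n] /m/→[ŋ] /m/→[n].
Each target copies a feature from the following segment, so the direction is regressive.

place assimilation, regressive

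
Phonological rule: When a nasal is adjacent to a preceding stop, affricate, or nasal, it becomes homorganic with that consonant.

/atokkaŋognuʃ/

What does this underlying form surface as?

/n/ after /g/ (velar) → [ŋ]

[atokkaŋogŋuʃ]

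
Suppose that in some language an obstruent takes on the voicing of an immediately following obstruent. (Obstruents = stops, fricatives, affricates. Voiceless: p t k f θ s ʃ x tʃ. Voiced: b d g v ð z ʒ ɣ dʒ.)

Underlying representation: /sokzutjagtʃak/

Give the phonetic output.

[sogzutjaktʃak]

/k/ before /z/ (voiced) → [g]
/g/ before /tʃ/ (voiceless) → [k]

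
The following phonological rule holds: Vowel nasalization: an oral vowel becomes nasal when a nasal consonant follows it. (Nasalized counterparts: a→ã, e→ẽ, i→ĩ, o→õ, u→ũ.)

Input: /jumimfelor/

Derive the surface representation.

[jũmĩmfelor]

/u/ before nasal /m/ → [ũ]
/i/ before nasal /m/ → [ĩ]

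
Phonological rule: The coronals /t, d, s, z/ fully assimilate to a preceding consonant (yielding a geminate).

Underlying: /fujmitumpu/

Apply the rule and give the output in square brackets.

no segment meets the rule's conditions; no change.

[fujmitumpu]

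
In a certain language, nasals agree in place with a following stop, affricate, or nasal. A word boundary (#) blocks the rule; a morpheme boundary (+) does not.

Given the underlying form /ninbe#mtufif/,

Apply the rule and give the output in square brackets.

/n/ before /b/ (labial) → [m]
/m/ before /t/ (alveolar) → [n]

[nimbe#ntufif]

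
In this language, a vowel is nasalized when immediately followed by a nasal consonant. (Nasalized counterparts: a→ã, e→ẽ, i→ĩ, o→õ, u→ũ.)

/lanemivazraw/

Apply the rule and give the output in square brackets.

/a/ before nasal /n/ → [ã]
/e/ before nasal /m/ → [ẽ]

[lãnẽmivazraw]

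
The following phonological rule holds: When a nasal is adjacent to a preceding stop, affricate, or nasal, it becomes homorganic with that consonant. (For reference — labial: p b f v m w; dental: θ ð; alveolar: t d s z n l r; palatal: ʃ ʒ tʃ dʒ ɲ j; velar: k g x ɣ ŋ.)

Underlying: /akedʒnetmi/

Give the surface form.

[akedʒɲetni]

/n/ after /dʒ/ (palatal) → [ɲ]
/m/ after /t/ (alveolar) → [n]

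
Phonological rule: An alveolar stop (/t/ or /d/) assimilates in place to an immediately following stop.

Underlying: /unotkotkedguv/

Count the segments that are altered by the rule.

/t/ before /k/ (velar) → [k]
/t/ before /k/ (velar) → [k]
/d/ before /g/ (velar) → [g]
3 segments change.

3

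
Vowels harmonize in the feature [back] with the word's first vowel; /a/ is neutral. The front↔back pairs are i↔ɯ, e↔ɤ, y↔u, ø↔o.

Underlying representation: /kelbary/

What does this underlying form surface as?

[kelbary]

no segment meets the rule's conditions; no change.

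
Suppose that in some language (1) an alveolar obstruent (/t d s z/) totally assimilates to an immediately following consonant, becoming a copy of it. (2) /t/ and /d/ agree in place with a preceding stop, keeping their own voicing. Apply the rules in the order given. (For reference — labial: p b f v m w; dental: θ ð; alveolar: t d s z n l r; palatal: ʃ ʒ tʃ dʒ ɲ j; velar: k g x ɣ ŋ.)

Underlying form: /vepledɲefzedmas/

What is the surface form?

Rule 1: /d/ before /ɲ/ → [ɲ] (total assimilation)
Rule 1: /d/ before /m/ → [m] (total assimilation)
After rule 1: vepleɲɲefzemmas
Rule 2: no segment meets the rule's conditions; no change.

[vepleɲɲefzemmas]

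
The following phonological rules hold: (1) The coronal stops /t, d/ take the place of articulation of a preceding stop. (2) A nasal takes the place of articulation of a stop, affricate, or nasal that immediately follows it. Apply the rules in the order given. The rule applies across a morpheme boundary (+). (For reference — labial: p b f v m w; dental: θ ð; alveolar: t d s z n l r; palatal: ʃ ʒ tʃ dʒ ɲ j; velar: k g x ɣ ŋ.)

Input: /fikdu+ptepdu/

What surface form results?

Rule 1: /d/ after /k/ (velar) → [g]
Rule 1: /t/ after /p/ (labial) → [p]
Rule 1: /d/ after /p/ (labial) → [b]
After rule 1: fikgu+ppepbu
Rule 2: no segment meets the rule's conditions; no change.

[fikgu+ppepbu]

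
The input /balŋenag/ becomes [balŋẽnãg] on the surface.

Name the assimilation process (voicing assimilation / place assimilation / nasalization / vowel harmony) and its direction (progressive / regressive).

nasalization, progressive

/e/→[ẽ] /a/→[ã].
Each target copies a feature from the preceding segment, so the direction is progressive.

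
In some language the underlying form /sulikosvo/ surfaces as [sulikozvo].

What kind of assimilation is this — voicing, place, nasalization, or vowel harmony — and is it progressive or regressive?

voicing assimilation, regressive

/s/→[z].
Each target copies a feature from the following segment, so the direction is regressive.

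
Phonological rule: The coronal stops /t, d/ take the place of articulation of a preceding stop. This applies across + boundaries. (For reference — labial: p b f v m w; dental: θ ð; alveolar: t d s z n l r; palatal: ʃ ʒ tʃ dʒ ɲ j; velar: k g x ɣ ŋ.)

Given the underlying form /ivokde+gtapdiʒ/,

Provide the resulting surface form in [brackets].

[ivokge+gkapbiʒ]

/d/ after /k/ (velar) → [g]
/t/ after /g/ (velar) → [k]
/d/ after /p/ (labial) → [b]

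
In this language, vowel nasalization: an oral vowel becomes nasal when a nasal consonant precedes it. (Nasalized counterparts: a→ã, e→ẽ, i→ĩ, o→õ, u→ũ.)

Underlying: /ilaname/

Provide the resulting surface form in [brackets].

/a/ after nasal /n/ → [ã]
/e/ after nasal /m/ → [ẽ]

[ilanãmẽ]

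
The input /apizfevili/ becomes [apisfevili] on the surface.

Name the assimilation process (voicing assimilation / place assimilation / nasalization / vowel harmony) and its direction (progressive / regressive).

voicing assimilation, regressive

/z/→[s].
Each target copies a feature from the following segment, so the direction is regressive.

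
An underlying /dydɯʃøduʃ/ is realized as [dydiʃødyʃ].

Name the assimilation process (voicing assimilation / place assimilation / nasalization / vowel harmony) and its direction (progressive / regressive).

vowel harmony, progressive

/ɯ/→[i] /u/→[y].
Vowels agree with the first vowel, so the harmony is progressive.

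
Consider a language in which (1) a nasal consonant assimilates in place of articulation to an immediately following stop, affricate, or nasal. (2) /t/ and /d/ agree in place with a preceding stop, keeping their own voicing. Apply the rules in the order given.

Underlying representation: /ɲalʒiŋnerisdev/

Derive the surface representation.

[ɲalʒinnerisdev]

Rule 1: /ŋ/ before /n/ (alveolar) → [n]
After rule 1: ɲalʒinnerisdev
Rule 2: no segment meets the rule's conditions; no change.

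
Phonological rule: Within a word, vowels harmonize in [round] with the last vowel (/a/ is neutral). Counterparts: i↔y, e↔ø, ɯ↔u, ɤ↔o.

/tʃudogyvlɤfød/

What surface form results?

[tʃudogyvlofød]

/ɤ/ harmonizes with /ø/ ([+round]) → [o]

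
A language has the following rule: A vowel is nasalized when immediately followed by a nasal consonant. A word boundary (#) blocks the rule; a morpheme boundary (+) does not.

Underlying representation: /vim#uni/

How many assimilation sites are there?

/i/ before nasal /m/ → [ĩ]
/u/ before nasal /n/ → [ũ]
2 segments change.

2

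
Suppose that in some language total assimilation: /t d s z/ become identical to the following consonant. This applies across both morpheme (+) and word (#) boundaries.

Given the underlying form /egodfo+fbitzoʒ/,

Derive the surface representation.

/d/ before /f/ → [f] (total assimilation)
/t/ before /z/ → [z] (total assimilation)

[egoffo+fbizzoʒ]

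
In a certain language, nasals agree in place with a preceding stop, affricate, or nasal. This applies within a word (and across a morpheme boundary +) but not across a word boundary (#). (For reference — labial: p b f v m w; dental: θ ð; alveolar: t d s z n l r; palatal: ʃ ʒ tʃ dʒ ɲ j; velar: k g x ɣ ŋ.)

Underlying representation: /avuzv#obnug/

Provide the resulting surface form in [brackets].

[avuzv#obmug]

/n/ after /b/ (labial) → [m]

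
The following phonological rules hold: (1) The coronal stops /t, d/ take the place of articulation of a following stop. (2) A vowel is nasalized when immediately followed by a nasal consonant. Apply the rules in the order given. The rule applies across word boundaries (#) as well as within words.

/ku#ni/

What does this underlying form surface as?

[kũ#ni]

Rule 1: no segment meets the rule's conditions; no change.
After rule 1: ku#ni
Rule 2: /u/ before nasal /n/ → [ũ]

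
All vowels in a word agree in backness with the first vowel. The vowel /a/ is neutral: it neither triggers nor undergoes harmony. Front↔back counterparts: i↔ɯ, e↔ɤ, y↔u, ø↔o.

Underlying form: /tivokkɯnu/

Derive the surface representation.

[tivøkkiny]

/o/ harmonizes with /i/ ([-back]) → [ø]
/ɯ/ harmonizes with /i/ ([-back]) → [i]
/u/ harmonizes with /i/ ([-back]) → [y]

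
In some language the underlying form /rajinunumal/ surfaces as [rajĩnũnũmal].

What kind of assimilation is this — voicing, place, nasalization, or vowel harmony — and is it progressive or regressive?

nasalization, regressive

/i/→[ĩ] /u/→[ũ] /u/→[ũ].
Each target copies a feature from the following segment, so the direction is regressive.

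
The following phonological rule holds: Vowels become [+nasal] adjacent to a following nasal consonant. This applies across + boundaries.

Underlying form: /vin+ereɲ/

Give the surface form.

[vĩn+erẽɲ]

/i/ before nasal /n/ → [ĩ]
/e/ before nasal /ɲ/ → [ẽ]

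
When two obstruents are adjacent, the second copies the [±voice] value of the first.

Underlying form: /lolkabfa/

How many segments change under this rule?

/f/ after /b/ (voiced) → [v]
1 segment changes.

1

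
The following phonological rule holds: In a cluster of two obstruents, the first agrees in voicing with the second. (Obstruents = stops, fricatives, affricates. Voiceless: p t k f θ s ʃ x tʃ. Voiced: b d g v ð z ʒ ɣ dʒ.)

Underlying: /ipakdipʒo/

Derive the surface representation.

/k/ before /d/ (voiced) → [g]
/p/ before /ʒ/ (voiced) → [b]

[ipagdibʒo]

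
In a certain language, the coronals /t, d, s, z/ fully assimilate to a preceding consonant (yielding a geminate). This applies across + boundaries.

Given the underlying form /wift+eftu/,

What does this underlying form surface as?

[wiff+effu]

/t/ after /f/ → [f] (total assimilation)
/t/ after /f/ → [f] (total assimilation)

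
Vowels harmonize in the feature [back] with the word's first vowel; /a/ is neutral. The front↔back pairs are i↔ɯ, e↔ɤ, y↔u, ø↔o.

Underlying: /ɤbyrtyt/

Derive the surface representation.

[ɤburtut]

/y/ harmonizes with /ɤ/ ([+back]) → [u]
/y/ harmonizes with /ɤ/ ([+back]) → [u]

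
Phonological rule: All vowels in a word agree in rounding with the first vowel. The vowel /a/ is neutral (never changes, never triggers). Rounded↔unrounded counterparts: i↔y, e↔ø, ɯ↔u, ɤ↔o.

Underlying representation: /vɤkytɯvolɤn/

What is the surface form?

[vɤkitɯvɤlɤn]

/y/ harmonizes with /ɤ/ ([-round]) → [i]
/o/ harmonizes with /ɤ/ ([-round]) → [ɤ]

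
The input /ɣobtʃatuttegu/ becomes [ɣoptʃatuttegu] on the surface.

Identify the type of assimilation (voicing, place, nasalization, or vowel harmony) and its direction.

voicing assimilation, regressive

/b/→[p].
Each target copies a feature from the following segment, so the direction is regressive.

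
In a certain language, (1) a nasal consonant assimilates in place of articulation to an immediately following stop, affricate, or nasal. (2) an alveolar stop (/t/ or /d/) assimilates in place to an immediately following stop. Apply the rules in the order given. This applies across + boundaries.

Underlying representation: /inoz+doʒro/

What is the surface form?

[inoz+doʒro]

Rule 1: no segment meets the rule's conditions; no change.
After rule 1: inoz+doʒro
Rule 2: no segment meets the rule's conditions; no change.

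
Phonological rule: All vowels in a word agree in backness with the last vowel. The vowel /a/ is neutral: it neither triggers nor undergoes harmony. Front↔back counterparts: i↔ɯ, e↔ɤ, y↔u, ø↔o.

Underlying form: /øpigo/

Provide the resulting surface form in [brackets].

/ø/ harmonizes with /o/ ([+back]) → [o]
/i/ harmonizes with /o/ ([+back]) → [ɯ]

[opɯgo]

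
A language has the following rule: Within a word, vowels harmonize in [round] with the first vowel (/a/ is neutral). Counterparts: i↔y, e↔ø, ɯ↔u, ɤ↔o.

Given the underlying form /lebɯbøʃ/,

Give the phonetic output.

/ø/ harmonizes with /e/ ([-round]) → [e]

[lebɯbeʃ]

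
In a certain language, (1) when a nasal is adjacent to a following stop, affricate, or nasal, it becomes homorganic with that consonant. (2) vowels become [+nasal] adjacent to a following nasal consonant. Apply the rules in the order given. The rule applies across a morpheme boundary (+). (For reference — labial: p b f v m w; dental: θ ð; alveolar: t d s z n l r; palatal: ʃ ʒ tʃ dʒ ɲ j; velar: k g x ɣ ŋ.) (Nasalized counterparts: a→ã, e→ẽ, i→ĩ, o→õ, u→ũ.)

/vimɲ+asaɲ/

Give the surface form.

Rule 1: /m/ before /ɲ/ (palatal) → [ɲ]
After rule 1: viɲɲ+asaɲ
Rule 2: /i/ before nasal /ɲ/ → [ĩ]
Rule 2: /a/ before nasal /ɲ/ → [ã]

[vĩɲɲ+asãɲ]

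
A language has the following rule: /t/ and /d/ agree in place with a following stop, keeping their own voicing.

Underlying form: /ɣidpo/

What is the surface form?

[ɣibpo]

/d/ before /p/ (labial) → [b]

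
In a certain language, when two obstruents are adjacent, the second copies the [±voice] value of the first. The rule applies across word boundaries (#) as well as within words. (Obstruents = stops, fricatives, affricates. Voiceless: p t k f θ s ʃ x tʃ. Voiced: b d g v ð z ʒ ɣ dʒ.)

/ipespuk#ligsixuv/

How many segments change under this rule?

/s/ after /g/ (voiced) → [z]
1 segment changes.

1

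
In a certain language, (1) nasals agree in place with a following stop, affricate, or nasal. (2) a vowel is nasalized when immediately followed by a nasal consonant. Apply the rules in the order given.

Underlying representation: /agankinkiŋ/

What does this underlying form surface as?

[agãŋkĩŋkĩŋ]

Rule 1: /n/ before /k/ (velar) → [ŋ]
Rule 1: /n/ before /k/ (velar) → [ŋ]
After rule 1: agaŋkiŋkiŋ
Rule 2: /a/ before nasal /ŋ/ → [ã]
Rule 2: /i/ before nasal /ŋ/ → [ĩ]
Rule 2: /i/ before nasal /ŋ/ → [ĩ]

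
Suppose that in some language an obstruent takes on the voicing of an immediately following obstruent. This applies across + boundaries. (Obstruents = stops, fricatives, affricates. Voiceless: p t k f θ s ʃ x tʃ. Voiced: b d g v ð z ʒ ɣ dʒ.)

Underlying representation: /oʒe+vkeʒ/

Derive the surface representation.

/v/ before /k/ (voiceless) → [f]

[oʒe+fkeʒ]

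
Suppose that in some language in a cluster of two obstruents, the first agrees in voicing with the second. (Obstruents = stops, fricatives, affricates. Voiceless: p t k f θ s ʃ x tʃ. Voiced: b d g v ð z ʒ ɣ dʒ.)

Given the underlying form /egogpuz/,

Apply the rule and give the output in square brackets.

[egokpuz]

/g/ before /p/ (voiceless) → [k]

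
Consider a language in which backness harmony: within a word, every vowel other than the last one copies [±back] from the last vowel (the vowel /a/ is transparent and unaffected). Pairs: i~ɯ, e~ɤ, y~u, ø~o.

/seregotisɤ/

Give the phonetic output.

/e/ harmonizes with /ɤ/ ([+back]) → [ɤ]
/e/ harmonizes with /ɤ/ ([+back]) → [ɤ]
/i/ harmonizes with /ɤ/ ([+back]) → [ɯ]

[sɤrɤgotɯsɤ]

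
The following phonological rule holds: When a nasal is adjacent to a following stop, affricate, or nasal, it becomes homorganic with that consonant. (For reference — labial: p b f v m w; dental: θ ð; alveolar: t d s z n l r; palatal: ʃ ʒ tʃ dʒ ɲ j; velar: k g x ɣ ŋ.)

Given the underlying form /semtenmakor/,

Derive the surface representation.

/m/ before /t/ (alveolar) → [n]
/n/ before /m/ (labial) → [m]

[sentemmakor]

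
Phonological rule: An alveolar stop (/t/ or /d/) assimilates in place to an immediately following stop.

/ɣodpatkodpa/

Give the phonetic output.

/d/ before /p/ (labial) → [b]
/t/ before /k/ (velar) → [k]
/d/ before /p/ (labial) → [b]

[ɣobpakkobpa]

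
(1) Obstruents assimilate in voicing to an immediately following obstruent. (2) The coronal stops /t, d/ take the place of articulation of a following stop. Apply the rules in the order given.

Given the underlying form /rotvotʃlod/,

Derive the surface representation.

[rodvotʃlod]

Rule 1: /t/ before /v/ (voiced) → [d]
After rule 1: rodvotʃlod
Rule 2: no segment meets the rule's conditions; no change.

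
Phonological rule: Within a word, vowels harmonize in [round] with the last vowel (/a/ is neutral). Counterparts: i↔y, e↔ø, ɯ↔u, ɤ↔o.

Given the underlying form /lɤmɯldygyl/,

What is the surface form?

/ɤ/ harmonizes with /y/ ([+round]) → [o]
/ɯ/ harmonizes with /y/ ([+round]) → [u]

[lomuldygyl]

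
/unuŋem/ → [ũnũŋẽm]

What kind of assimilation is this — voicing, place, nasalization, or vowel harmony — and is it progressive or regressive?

/u/→[ũ] /u/→[ũ] /e/→[ẽ].
Each target copies a feature from the following segment, so the direction is regressive.

nasalization, regressive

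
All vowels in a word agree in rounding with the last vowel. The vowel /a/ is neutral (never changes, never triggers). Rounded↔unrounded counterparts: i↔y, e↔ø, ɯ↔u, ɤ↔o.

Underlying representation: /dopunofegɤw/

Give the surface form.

/o/ harmonizes with /ɤ/ ([-round]) → [ɤ]
/u/ harmonizes with /ɤ/ ([-round]) → [ɯ]
/o/ harmonizes with /ɤ/ ([-round]) → [ɤ]

[dɤpɯnɤfegɤw]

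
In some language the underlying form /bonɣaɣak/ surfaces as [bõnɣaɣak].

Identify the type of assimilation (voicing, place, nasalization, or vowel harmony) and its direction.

nasalization, regressive

/o/→[õ].
Each target copies a feature from the following segment, so the direction is regressive.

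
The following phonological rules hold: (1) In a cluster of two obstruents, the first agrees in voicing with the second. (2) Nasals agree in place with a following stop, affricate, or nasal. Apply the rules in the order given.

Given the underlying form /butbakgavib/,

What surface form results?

Rule 1: /t/ before /b/ (voiced) → [d]
Rule 1: /k/ before /g/ (voiced) → [g]
After rule 1: budbaggavib
Rule 2: no segment meets the rule's conditions; no change.

[budbaggavib]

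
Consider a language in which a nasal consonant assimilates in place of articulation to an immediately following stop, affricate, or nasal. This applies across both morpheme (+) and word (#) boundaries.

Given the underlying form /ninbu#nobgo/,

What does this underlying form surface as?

/n/ before /b/ (labial) → [m]

[nimbu#nobgo]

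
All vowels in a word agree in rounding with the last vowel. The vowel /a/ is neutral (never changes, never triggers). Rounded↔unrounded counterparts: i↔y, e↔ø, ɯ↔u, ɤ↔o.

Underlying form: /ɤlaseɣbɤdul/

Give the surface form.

[olasøɣbodul]

/ɤ/ harmonizes with /u/ ([+round]) → [o]
/e/ harmonizes with /u/ ([+round]) → [ø]
/ɤ/ harmonizes with /u/ ([+round]) → [o]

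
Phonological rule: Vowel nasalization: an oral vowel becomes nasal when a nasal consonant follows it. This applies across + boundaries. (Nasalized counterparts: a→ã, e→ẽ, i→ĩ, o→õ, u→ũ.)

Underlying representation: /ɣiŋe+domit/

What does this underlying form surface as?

[ɣĩŋe+dõmit]

/i/ before nasal /ŋ/ → [ĩ]
/o/ before nasal /m/ → [õ]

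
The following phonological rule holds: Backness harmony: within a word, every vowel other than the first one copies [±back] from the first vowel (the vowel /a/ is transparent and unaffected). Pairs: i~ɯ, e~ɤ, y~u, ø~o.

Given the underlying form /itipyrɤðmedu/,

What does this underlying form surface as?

[itipyreðmedy]

/ɤ/ harmonizes with /i/ ([-back]) → [e]
/u/ harmonizes with /i/ ([-back]) → [y]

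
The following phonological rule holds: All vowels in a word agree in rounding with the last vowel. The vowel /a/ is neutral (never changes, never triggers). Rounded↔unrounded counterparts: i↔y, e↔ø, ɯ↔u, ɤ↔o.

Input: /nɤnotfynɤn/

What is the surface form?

/o/ harmonizes with /ɤ/ ([-round]) → [ɤ]
/y/ harmonizes with /ɤ/ ([-round]) → [i]

[nɤnɤtfinɤn]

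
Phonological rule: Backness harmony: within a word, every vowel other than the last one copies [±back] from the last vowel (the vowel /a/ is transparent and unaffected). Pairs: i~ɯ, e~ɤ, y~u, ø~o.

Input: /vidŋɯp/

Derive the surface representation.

/i/ harmonizes with /ɯ/ ([+back]) → [ɯ]

[vɯdŋɯp]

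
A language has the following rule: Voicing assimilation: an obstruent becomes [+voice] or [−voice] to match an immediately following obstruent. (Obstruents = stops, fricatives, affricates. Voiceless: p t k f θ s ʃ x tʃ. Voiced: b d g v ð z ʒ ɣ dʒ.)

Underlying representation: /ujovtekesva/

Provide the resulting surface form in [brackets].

[ujoftekezva]

/v/ before /t/ (voiceless) → [f]
/s/ before /v/ (voiced) → [z]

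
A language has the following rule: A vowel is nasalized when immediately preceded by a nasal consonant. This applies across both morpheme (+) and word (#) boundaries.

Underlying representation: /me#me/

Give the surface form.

[mẽ#mẽ]

/e/ after nasal /m/ → [ẽ]
/e/ after nasal /m/ → [ẽ]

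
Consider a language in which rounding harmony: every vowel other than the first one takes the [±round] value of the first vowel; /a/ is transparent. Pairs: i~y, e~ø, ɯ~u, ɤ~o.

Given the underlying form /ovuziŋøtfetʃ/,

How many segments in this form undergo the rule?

/i/ harmonizes with /o/ ([+round]) → [y]
/e/ harmonizes with /o/ ([+round]) → [ø]
2 segments change.

2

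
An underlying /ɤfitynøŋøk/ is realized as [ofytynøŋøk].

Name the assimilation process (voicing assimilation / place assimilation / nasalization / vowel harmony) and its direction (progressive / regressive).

/ɤ/→[o] /i/→[y].
Vowels agree with the last vowel, so the harmony is regressive.

vowel harmony, regressive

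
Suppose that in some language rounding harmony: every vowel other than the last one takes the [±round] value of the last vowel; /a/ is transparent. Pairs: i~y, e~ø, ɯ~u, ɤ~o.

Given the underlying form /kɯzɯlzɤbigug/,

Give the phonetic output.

[kuzulzobygug]

/ɯ/ harmonizes with /u/ ([+round]) → [u]
/ɯ/ harmonizes with /u/ ([+round]) → [u]
/ɤ/ harmonizes with /u/ ([+round]) → [o]
/i/ harmonizes with /u/ ([+round]) → [y]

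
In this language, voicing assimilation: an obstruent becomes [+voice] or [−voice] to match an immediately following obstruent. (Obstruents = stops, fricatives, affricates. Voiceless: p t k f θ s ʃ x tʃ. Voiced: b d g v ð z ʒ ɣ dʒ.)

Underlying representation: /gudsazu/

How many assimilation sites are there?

/d/ before /s/ (voiceless) → [t]
1 segment changes.

1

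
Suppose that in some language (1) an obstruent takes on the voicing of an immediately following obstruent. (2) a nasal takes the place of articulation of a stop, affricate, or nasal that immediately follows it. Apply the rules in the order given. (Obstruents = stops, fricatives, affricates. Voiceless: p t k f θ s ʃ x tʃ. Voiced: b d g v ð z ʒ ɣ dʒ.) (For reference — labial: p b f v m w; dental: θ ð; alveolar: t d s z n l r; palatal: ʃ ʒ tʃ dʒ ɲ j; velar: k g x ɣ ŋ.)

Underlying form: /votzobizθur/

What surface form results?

Rule 1: /t/ before /z/ (voiced) → [d]
Rule 1: /z/ before /θ/ (voiceless) → [s]
After rule 1: vodzobisθur
Rule 2: no segment meets the rule's conditions; no change.

[vodzobisθur]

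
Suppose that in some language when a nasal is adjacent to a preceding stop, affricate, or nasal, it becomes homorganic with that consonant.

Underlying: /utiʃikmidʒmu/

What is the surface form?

[utiʃikŋidʒɲu]

/m/ after /k/ (velar) → [ŋ]
/m/ after /dʒ/ (palatal) → [ɲ]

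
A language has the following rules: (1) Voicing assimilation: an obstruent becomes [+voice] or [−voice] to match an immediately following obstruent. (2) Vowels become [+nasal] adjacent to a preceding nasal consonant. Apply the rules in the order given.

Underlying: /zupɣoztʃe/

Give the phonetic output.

Rule 1: /p/ before /ɣ/ (voiced) → [b]
Rule 1: /z/ before /tʃ/ (voiceless) → [s]
After rule 1: zubɣostʃe
Rule 2: no segment meets the rule's conditions; no change.

[zubɣostʃe]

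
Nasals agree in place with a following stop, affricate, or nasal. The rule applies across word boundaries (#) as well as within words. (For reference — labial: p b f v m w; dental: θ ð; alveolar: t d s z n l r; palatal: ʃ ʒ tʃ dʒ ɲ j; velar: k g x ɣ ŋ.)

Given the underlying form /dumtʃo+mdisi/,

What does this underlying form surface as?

[duɲtʃo+ndisi]

/m/ before /tʃ/ (palatal) → [ɲ]
/m/ before /d/ (alveolar) → [n]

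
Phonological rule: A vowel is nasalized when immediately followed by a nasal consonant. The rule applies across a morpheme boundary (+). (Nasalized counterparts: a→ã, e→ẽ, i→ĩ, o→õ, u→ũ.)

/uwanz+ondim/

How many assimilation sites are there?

/a/ before nasal /n/ → [ã]
/o/ before nasal /n/ → [õ]
/i/ before nasal /m/ → [ĩ]
3 segments change.

3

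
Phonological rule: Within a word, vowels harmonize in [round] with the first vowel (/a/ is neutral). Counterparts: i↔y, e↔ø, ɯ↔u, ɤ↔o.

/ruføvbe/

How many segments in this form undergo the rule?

1

/e/ harmonizes with /u/ ([+round]) → [ø]
1 segment changes.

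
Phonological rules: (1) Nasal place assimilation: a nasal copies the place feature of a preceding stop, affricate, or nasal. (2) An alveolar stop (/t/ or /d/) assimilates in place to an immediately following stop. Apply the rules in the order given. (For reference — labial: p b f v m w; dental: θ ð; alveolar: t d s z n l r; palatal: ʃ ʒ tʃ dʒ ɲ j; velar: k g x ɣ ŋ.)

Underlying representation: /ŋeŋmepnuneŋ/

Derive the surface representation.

Rule 1: /m/ after /ŋ/ (velar) → [ŋ]
Rule 1: /n/ after /p/ (labial) → [m]
After rule 1: ŋeŋŋepmuneŋ
Rule 2: no segment meets the rule's conditions; no change.

[ŋeŋŋepmuneŋ]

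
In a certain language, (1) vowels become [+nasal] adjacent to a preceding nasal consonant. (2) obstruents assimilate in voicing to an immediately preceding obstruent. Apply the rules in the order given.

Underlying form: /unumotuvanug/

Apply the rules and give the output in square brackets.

[unũmõtuvanũg]

Rule 1: /u/ after nasal /n/ → [ũ]
Rule 1: /o/ after nasal /m/ → [õ]
Rule 1: /u/ after nasal /n/ → [ũ]
After rule 1: unũmõtuvanũg
Rule 2: no segment meets the rule's conditions; no change.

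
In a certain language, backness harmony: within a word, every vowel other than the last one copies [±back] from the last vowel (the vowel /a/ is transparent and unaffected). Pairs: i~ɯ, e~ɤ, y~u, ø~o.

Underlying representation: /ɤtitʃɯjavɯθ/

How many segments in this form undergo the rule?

/i/ harmonizes with /ɯ/ ([+back]) → [ɯ]
1 segment changes.

1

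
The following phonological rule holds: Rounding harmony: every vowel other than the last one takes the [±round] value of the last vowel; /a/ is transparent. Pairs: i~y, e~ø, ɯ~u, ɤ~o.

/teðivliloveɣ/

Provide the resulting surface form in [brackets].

/o/ harmonizes with /e/ ([-round]) → [ɤ]

[teðivlilɤveɣ]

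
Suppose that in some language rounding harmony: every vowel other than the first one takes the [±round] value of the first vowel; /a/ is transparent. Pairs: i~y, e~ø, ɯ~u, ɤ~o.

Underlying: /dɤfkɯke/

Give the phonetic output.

[dɤfkɯke]

no segment meets the rule's conditions; no change.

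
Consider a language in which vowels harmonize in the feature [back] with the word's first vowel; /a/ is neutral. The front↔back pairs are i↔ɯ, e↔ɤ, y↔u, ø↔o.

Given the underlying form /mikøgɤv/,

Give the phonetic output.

[mikøgev]

/ɤ/ harmonizes with /i/ ([-back]) → [e]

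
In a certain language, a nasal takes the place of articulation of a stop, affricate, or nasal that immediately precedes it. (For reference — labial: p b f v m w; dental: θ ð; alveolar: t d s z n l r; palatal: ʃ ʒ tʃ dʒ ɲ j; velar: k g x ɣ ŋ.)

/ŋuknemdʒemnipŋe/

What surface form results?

/n/ after /k/ (velar) → [ŋ]
/n/ after /m/ (labial) → [m]
/ŋ/ after /p/ (labial) → [m]

[ŋukŋemdʒemmipme]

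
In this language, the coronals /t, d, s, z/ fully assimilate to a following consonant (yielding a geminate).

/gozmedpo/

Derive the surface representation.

[gommeppo]

/z/ before /m/ → [m] (total assimilation)
/d/ before /p/ → [p] (total assimilation)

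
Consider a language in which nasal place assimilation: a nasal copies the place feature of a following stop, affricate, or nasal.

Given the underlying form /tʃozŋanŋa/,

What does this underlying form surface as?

/n/ before /ŋ/ (velar) → [ŋ]

[tʃozŋaŋŋa]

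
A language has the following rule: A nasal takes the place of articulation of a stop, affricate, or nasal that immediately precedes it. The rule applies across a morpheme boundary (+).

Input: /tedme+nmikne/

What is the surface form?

[tedne+nnikŋe]

/m/ after /d/ (alveolar) → [n]
/m/ after /n/ (alveolar) → [n]
/n/ after /k/ (velar) → [ŋ]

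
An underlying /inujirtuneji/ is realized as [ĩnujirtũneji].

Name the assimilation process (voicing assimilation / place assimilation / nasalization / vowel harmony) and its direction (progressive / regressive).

nasalization, regressive

/i/→[ĩ] /u/→[ũ].
Each target copies a feature from the following segment, so the direction is regressive.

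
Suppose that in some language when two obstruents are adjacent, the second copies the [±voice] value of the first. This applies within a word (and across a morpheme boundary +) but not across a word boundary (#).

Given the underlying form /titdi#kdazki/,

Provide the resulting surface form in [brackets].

/d/ after /t/ (voiceless) → [t]
/d/ after /k/ (voiceless) → [t]
/k/ after /z/ (voiced) → [g]

[titti#ktazgi]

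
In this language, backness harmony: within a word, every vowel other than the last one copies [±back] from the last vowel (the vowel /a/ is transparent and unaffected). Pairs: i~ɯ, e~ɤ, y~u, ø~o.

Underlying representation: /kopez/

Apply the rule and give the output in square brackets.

[køpez]

/o/ harmonizes with /e/ ([-back]) → [ø]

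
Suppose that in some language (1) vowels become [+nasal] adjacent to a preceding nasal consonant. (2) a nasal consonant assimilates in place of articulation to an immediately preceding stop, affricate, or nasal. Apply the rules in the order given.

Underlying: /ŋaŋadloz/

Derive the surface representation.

Rule 1: /a/ after nasal /ŋ/ → [ã]
Rule 1: /a/ after nasal /ŋ/ → [ã]
After rule 1: ŋãŋãdloz
Rule 2: no segment meets the rule's conditions; no change.

[ŋãŋãdloz]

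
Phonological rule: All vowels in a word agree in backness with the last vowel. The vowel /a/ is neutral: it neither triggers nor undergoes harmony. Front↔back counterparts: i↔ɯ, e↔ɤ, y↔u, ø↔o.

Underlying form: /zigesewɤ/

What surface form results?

[zɯgɤsɤwɤ]

/i/ harmonizes with /ɤ/ ([+back]) → [ɯ]
/e/ harmonizes with /ɤ/ ([+back]) → [ɤ]
/e/ harmonizes with /ɤ/ ([+back]) → [ɤ]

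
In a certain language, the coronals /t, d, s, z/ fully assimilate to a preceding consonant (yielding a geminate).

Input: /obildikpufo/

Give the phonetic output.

[obillikpufo]

/d/ after /l/ → [l] (total assimilation)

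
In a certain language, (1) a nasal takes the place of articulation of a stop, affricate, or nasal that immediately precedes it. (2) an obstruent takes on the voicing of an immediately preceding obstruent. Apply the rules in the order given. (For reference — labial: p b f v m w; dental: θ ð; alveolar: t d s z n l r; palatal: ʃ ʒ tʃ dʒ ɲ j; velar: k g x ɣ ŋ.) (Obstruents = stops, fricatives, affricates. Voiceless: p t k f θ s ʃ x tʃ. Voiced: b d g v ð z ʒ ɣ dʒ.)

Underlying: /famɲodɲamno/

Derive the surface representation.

Rule 1: /ɲ/ after /m/ (labial) → [m]
Rule 1: /ɲ/ after /d/ (alveolar) → [n]
Rule 1: /n/ after /m/ (labial) → [m]
After rule 1: fammodnammo
Rule 2: no segment meets the rule's conditions; no change.

[fammodnammo]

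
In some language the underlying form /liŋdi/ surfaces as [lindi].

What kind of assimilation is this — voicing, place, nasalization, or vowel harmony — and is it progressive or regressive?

/ŋ/→[n].
Each target copies a feature from the following segment, so the direction is regressive.

place assimilation, regressive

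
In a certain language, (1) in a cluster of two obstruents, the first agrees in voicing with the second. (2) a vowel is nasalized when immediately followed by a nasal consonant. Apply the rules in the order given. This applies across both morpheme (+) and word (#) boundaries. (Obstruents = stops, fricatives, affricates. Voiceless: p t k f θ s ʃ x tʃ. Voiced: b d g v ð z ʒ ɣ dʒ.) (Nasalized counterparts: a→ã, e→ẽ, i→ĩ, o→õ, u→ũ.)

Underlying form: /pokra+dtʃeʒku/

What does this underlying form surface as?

[pokra+ttʃeʃku]

Rule 1: /d/ before /tʃ/ (voiceless) → [t]
Rule 1: /ʒ/ before /k/ (voiceless) → [ʃ]
After rule 1: pokra+ttʃeʃku
Rule 2: no segment meets the rule's conditions; no change.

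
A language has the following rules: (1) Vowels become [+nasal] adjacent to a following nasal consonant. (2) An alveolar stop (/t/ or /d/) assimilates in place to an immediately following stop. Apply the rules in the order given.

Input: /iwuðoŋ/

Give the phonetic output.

Rule 1: /o/ before nasal /ŋ/ → [õ]
After rule 1: iwuðõŋ
Rule 2: no segment meets the rule's conditions; no change.

[iwuðõŋ]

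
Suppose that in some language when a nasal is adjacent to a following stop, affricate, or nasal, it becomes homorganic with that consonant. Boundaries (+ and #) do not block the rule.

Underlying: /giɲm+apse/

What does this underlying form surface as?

[gimm+apse]

/ɲ/ before /m/ (labial) → [m]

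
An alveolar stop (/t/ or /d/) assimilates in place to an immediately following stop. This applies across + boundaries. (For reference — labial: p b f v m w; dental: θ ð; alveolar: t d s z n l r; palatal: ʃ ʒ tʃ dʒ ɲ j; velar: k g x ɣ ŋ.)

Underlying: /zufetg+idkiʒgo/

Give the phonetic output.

[zufekg+igkiʒgo]

/t/ before /g/ (velar) → [k]
/d/ before /k/ (velar) → [g]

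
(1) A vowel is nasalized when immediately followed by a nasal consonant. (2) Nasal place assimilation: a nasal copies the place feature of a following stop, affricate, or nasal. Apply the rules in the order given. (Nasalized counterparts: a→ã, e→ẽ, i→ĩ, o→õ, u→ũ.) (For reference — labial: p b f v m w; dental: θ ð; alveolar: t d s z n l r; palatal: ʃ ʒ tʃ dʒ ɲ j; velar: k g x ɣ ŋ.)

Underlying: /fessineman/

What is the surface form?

[fessĩnẽmãn]

Rule 1: /i/ before nasal /n/ → [ĩ]
Rule 1: /e/ before nasal /m/ → [ẽ]
Rule 1: /a/ before nasal /n/ → [ã]
After rule 1: fessĩnẽmãn
Rule 2: no segment meets the rule's conditions; no change.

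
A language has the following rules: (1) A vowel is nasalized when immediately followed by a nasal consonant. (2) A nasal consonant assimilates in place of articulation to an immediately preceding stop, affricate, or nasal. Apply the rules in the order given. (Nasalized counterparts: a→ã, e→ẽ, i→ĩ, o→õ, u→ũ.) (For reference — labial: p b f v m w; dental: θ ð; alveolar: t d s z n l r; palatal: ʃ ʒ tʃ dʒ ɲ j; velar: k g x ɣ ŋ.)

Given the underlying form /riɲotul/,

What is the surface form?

Rule 1: /i/ before nasal /ɲ/ → [ĩ]
After rule 1: rĩɲotul
Rule 2: no segment meets the rule's conditions; no change.

[rĩɲotul]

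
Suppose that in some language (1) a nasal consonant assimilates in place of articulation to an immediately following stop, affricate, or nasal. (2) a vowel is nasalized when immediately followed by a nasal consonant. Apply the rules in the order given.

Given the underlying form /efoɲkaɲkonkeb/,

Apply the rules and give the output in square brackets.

[efõŋkãŋkõŋkeb]

Rule 1: /ɲ/ before /k/ (velar) → [ŋ]
Rule 1: /ɲ/ before /k/ (velar) → [ŋ]
Rule 1: /n/ before /k/ (velar) → [ŋ]
After rule 1: efoŋkaŋkoŋkeb
Rule 2: /o/ before nasal /ŋ/ → [õ]
Rule 2: /a/ before nasal /ŋ/ → [ã]
Rule 2: /o/ before nasal /ŋ/ → [õ]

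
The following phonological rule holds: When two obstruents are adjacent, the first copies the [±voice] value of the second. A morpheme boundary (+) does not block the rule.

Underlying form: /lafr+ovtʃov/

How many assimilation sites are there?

/v/ before /tʃ/ (voiceless) → [f]
1 segment changes.

1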